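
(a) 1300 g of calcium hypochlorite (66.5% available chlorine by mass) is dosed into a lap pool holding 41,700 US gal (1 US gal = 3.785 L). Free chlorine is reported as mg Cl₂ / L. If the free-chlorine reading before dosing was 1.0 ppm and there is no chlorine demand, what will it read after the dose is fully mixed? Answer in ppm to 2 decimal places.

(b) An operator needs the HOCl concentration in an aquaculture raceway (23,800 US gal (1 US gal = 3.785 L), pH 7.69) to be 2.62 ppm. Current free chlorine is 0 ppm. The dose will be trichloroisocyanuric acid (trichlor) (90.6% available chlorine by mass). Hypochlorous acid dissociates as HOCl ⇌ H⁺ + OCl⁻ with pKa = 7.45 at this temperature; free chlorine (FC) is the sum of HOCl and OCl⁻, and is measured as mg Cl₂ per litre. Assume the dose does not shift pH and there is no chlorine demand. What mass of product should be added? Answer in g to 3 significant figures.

(a) 6.48 ppm; (b) 713 g

(a) Volume: 41,700 US gal × 3.785 L/gal = 157,834 L.
(a) Available chlorine delivered: 1300 g × 0.665 = 864.5 g as Cl₂.
(a) Concentration rise: 864.5 g / 157,834 L = 5.477 mg/L = 5.48 ppm.
(a) Final FC: 1.0 + 5.48 = 6.48 ppm.

(b) Volume: 23,800 US gal × 3.785 L/gal = 90,083 L.
(b) [OCl⁻]/[HOCl] = 10^(pH − pKa) = 10^(7.69 − 7.45) = 1.738; fraction as HOCl = 1/(1 + 1.738) = 0.3653.
(b) Free chlorine required for 2.62 ppm HOCl: 2.62 / 0.3653 = 7.173 ppm.
(b) FC to add: 7.173 − 0 = 7.173 mg/L as Cl₂.
(b) Cl₂ equivalent: 7.173 mg/L × 90,083 L = 646.2 g.
(b) Product at 90.6% available Cl: 646.2 / 0.906 = 713.2 g.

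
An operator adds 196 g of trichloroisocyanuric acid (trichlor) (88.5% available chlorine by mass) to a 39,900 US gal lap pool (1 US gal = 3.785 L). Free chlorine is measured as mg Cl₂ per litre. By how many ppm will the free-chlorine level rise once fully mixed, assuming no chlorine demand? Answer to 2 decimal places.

Volume: 39,900 US gal × 3.785 L/gal = 151,022 L.
Available chlorine delivered: 196 g × 0.885 = 173.5 g as Cl₂.
Concentration rise: 173.5 g / 151,022 L = 1.149 mg/L = 1.15 ppm.

1.15 ppm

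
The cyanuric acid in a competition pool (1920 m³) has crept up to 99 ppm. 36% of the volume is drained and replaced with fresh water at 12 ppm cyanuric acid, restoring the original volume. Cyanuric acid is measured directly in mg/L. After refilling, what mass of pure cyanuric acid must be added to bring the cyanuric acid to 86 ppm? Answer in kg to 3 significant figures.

35.2 kg

Volume: 1920 m³ = 1,920,000 L.
After draining 36% and refilling: 99 × 0.64 + 12 × 0.36 = 67.68 ppm.
Deficit to target: 86 − 67.68 = 18.32 mg/L.
Mass: 18.32 mg/L × 1,920,000 L = 35,170 g cyanuric acid.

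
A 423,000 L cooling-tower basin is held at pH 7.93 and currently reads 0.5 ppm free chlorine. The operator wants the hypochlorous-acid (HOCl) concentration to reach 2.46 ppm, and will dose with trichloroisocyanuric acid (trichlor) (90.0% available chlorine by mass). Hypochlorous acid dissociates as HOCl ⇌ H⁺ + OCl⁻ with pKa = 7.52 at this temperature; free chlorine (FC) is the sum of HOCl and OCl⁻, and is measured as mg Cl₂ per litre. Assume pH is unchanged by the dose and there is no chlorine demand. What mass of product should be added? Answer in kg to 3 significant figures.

3.89 kg

[OCl⁻]/[HOCl] = 10^(pH − pKa) = 10^(7.93 − 7.52) = 2.57; fraction as HOCl = 1/(1 + 2.57) = 0.2801.
Free chlorine required for 2.46 ppm HOCl: 2.46 / 0.2801 = 8.783 ppm.
FC to add: 8.783 − 0.5 = 8.283 mg/L as Cl₂.
Cl₂ equivalent: 8.283 mg/L × 423,000 L = 3504 g.
Product at 90.0% available Cl: 3504 / 0.9 = 3893 g.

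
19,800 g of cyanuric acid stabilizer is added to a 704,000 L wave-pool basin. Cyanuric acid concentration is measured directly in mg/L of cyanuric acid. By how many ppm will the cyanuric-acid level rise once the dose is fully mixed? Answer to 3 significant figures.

28.1 ppm

Rise: 19,800 g / 704,000 L × 1000 = 28.12 mg/L.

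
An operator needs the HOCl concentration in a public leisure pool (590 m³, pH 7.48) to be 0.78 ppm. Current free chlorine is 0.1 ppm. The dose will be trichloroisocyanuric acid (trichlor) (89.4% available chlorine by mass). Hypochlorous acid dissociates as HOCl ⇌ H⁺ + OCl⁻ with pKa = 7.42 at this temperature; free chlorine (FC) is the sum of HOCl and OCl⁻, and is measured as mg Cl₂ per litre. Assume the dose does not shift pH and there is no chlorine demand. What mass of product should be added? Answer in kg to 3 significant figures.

1.04 kg

Volume: 590 m³ = 590,000 L.
[OCl⁻]/[HOCl] = 10^(pH − pKa) = 10^(7.48 − 7.42) = 1.148; fraction as HOCl = 1/(1 + 1.148) = 0.4655.
Free chlorine required for 0.78 ppm HOCl: 0.78 / 0.4655 = 1.676 ppm.
FC to add: 1.676 − 0.1 = 1.576 mg/L as Cl₂.
Cl₂ equivalent: 1.576 mg/L × 590,000 L = 929.6 g.
Product at 89.4% available Cl: 929.6 / 0.894 = 1040 g.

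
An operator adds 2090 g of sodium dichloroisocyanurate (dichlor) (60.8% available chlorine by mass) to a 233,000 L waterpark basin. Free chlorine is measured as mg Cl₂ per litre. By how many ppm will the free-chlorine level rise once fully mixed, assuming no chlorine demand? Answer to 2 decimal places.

5.45 ppm

Available chlorine delivered: 2090 g × 0.608 = 1271 g as Cl₂.
Concentration rise: 1271 g / 233,000 L = 5.454 mg/L = 5.45 ppm.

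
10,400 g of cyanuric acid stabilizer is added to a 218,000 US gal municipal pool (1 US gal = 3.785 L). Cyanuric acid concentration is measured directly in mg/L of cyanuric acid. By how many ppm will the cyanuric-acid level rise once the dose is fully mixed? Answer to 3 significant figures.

12.6 ppm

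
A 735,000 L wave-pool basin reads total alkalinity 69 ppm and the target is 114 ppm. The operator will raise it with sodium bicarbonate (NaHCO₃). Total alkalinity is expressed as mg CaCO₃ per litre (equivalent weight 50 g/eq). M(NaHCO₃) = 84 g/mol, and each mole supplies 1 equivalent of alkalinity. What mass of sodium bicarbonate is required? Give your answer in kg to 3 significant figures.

55.6 kg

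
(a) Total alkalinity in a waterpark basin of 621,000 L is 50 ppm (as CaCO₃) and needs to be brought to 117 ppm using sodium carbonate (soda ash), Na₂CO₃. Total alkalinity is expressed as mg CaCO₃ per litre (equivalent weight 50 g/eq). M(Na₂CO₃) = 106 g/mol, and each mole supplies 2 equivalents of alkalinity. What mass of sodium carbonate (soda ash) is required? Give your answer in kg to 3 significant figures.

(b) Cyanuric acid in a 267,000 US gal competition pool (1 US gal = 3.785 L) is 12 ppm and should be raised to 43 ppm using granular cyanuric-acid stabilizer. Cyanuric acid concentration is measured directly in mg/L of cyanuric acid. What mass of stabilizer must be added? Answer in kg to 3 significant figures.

(a) 44.1 kg; (b) 31.3 kg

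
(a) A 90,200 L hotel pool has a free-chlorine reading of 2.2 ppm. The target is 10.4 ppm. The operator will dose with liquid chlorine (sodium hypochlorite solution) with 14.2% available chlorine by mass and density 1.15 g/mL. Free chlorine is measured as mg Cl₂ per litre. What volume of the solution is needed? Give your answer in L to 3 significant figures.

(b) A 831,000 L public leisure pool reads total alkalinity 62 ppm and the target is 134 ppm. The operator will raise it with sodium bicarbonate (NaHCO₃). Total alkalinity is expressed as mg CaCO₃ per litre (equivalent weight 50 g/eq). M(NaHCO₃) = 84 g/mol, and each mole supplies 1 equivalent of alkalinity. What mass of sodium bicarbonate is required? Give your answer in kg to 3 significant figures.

(a) 4.53 L; (b) 101 kg

(a) Chlorine deficit: 10.4 − 2.2 = 8.2 ppm = 8.2 mg/L as Cl₂.
(a) Cl₂ equivalent needed: 8.2 mg/L × 90,200 L = 739,600 mg = 739.6 g.
(a) Product at 14.2% available chlorine: 739.6 / 0.142 = 5209 g.
(a) Volume at density 1.15 g/mL: 5209 g ÷ 1.15 g/mL = 4529 mL.

(b) Alkalinity to add: (134 − 62) = 72 mg/L as CaCO₃ × 831,000 L = 59,830 g as CaCO₃.
(b) Equivalents: 59,830 g ÷ 50 g/eq = 1197 eq.
(b) NaHCO₃ supplies 1 eq per mole → 1197 mol.
(b) Mass: 1197 mol × 84 g/mol = 100,500 g.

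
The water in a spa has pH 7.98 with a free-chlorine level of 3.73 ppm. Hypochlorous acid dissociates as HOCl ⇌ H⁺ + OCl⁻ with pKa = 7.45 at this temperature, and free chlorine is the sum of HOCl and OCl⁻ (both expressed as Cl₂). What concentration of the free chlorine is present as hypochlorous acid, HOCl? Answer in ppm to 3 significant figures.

[OCl⁻]/[HOCl] = 10^(pH − pKa) = 10^(7.98 − 7.45) = 10^0.53 = 3.388.
Fraction as HOCl = 1 / (1 + 3.388) = 0.2279.
HOCl = 0.2279 × 3.73 ppm = 0.85 ppm.

0.850 ppm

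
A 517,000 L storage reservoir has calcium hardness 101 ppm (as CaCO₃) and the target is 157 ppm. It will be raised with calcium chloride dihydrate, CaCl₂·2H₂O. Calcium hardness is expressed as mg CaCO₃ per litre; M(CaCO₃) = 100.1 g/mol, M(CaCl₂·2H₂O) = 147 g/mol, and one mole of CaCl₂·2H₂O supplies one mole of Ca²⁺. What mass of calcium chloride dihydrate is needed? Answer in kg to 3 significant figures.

42.5 kg

Hardness to add: (157 − 101) = 56 mg/L as CaCO₃ × 517,000 L = 28,950 g as CaCO₃.
Moles of Ca²⁺ (1 mol Ca²⁺ ≡ 1 mol CaCO₃): 28,950 / 100.1 g/mol = 289.2 mol.
Mass of CaCl₂·2H₂O: 289.2 × 147 = 42,520 g.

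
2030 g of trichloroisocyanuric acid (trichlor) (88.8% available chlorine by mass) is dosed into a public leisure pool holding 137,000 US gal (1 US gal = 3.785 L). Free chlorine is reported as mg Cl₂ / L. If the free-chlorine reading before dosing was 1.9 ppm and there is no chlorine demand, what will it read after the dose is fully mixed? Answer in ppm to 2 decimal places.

5.38 ppm

Volume: 137,000 US gal × 3.785 L/gal = 518,545 L.
Available chlorine delivered: 2030 g × 0.888 = 1803 g as Cl₂.
Concentration rise: 1803 g / 518,545 L = 3.476 mg/L = 3.48 ppm.
Final FC: 1.9 + 3.48 = 5.38 ppm.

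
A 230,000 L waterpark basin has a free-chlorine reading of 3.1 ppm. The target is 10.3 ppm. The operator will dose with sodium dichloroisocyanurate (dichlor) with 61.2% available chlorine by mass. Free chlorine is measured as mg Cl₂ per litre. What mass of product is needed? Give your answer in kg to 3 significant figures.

Chlorine deficit: 10.3 − 3.1 = 7.2 ppm = 7.2 mg/L as Cl₂.
Cl₂ equivalent needed: 7.2 mg/L × 230,000 L = 1,656,000 mg = 1656 g.
Product at 61.2% available chlorine: 1656 / 0.612 = 2706 g.

2.71 kg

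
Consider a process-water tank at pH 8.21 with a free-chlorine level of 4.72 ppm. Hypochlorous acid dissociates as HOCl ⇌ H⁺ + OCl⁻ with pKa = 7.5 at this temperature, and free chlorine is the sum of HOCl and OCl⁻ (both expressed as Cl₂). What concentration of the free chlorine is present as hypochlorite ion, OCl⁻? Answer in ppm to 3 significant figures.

[OCl⁻]/[HOCl] = 10^(pH − pKa) = 10^(8.21 − 7.5) = 10^0.71 = 5.129.
Fraction as HOCl = 1 / (1 + 5.129) = 0.1632.
OCl⁻ = (1 − 0.1632) × 4.72 ppm = 3.95 ppm.

3.95 ppm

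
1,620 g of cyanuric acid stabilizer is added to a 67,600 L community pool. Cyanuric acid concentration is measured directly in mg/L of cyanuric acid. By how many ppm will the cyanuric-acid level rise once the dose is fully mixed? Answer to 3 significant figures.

24.0 ppm

Rise: 1,620 g / 67,600 L × 1000 = 23.96 mg/L.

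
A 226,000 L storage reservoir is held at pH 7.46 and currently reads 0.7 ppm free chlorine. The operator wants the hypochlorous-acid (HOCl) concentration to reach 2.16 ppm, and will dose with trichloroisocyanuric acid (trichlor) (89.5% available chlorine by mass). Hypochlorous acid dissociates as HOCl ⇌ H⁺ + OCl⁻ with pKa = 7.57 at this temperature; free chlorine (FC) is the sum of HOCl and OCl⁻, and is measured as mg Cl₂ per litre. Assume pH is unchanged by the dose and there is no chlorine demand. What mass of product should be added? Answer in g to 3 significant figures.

792 g

[OCl⁻]/[HOCl] = 10^(pH − pKa) = 10^(7.46 − 7.57) = 0.7762; fraction as HOCl = 1/(1 + 0.7762) = 0.563.
Free chlorine required for 2.16 ppm HOCl: 2.16 / 0.563 = 3.837 ppm.
FC to add: 3.837 − 0.7 = 3.137 mg/L as Cl₂.
Cl₂ equivalent: 3.137 mg/L × 226,000 L = 708.9 g.
Product at 89.5% available Cl: 708.9 / 0.895 = 792.1 g.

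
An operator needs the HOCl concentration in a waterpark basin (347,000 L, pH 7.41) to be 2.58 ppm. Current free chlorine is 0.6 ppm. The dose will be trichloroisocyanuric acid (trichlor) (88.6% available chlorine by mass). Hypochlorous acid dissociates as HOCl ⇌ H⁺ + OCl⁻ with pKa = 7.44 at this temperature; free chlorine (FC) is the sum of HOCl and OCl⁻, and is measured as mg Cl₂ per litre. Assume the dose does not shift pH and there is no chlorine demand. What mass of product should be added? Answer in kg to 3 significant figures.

1.72 kg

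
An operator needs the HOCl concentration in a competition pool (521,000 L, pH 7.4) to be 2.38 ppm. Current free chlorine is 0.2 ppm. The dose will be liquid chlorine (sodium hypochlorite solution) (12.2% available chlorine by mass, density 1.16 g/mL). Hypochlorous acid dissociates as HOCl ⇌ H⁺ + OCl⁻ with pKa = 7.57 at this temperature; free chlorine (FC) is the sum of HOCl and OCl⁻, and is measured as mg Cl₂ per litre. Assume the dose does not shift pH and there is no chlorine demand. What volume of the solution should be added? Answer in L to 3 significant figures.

[OCl⁻]/[HOCl] = 10^(pH − pKa) = 10^(7.4 − 7.57) = 0.6761; fraction as HOCl = 1/(1 + 0.6761) = 0.5966.
Free chlorine required for 2.38 ppm HOCl: 2.38 / 0.5966 = 3.989 ppm.
FC to add: 3.989 − 0.2 = 3.789 mg/L as Cl₂.
Cl₂ equivalent: 3.789 mg/L × 521,000 L = 1974 g.
Product at 12.2% available Cl: 1974 / 0.122 = 16,180 g.
Volume: 16,180 g ÷ 1.16 g/mL = 13,950 mL.

13.9 L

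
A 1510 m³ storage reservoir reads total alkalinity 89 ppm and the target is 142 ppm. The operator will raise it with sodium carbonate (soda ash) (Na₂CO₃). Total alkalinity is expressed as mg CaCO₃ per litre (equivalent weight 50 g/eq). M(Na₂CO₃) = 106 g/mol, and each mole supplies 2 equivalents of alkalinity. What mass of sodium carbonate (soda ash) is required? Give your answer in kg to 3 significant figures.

84.8 kg

Volume: 1510 m³ = 1,510,000 L.
Alkalinity to add: (142 − 89) = 53 mg/L as CaCO₃ × 1,510,000 L = 80,030 g as CaCO₃.
Equivalents: 80,030 g ÷ 50 g/eq = 1601 eq.
Each mole of Na₂CO₃ supplies 2 eq, so 1601 / 2 = 800.3 mol.
Mass: 800.3 mol × 106 g/mol = 84,830 g.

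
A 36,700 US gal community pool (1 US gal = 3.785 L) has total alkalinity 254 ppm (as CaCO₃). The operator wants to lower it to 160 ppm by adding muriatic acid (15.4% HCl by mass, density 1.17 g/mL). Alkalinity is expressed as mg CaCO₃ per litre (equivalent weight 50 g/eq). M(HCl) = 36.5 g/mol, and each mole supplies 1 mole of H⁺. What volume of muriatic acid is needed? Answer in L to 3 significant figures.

52.9 L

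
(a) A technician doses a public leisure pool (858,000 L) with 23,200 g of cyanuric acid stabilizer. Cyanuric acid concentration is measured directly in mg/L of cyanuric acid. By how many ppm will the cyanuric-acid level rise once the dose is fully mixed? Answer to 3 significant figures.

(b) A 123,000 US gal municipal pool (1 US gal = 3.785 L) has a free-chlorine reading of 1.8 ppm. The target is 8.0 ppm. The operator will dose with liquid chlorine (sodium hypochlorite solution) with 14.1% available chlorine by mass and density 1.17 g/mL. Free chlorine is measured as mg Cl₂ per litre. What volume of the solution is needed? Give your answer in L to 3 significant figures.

(a) Rise: 23,200 g / 858,000 L × 1000 = 27.04 mg/L.

(b) Volume: 123,000 US gal × 3.785 L/gal = 465,555 L.
(b) Chlorine deficit: 8.0 − 1.8 = 6.2 ppm = 6.2 mg/L as Cl₂.
(b) Cl₂ equivalent needed: 6.2 mg/L × 465,555 L = 2,886,000 mg = 2886 g.
(b) Product at 14.1% available chlorine: 2886 / 0.141 = 20,470 g.
(b) Volume at density 1.17 g/mL: 20,470 g ÷ 1.17 g/mL = 17,500 mL.

(a) 27.0 ppm; (b) 17.5 L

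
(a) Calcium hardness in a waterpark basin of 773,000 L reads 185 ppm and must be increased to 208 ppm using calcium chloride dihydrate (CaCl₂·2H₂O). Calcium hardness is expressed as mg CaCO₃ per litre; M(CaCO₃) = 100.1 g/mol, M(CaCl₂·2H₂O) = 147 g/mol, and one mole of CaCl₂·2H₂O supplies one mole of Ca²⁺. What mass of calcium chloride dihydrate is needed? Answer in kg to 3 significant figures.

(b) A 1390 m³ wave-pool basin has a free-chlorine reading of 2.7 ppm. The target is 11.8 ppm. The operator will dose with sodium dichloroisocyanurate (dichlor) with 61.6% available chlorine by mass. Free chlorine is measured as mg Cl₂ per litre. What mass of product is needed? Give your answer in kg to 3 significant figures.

(a) Hardness to add: (208 − 185) = 23 mg/L as CaCO₃ × 773,000 L = 17,780 g as CaCO₃.
(a) Moles of Ca²⁺ (1 mol Ca²⁺ ≡ 1 mol CaCO₃): 17,780 / 100.1 g/mol = 177.6 mol.
(a) Mass of CaCl₂·2H₂O: 177.6 × 147 = 26,110 g.

(b) Volume: 1390 m³ = 1,390,000 L.
(b) Chlorine deficit: 11.8 − 2.7 = 9.1 ppm = 9.1 mg/L as Cl₂.
(b) Cl₂ equivalent needed: 9.1 mg/L × 1,390,000 L = 12,650,000 mg = 12,650 g.
(b) Product at 61.6% available chlorine: 12,650 / 0.616 = 20,530 g.

(a) 26.1 kg; (b) 20.5 kg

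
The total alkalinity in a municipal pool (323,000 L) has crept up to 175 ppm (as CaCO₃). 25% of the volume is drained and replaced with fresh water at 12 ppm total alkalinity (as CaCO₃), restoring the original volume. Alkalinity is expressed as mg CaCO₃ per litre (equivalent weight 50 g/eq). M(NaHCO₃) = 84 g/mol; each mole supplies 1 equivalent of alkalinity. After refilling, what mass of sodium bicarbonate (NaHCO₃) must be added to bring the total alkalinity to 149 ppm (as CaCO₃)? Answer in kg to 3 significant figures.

8.00 kg

After draining 25% and refilling: 175 × 0.75 + 12 × 0.25 = 134.25 ppm.
Deficit to target: 149 − 134.25 = 14.75 mg/L.
As CaCO₃: 14.75 mg/L × 323,000 L = 4764 g; ÷ 50 g/eq ÷ 1 = 95.28 mol NaHCO₃.
Mass: 95.28 × 84 = 8004 g.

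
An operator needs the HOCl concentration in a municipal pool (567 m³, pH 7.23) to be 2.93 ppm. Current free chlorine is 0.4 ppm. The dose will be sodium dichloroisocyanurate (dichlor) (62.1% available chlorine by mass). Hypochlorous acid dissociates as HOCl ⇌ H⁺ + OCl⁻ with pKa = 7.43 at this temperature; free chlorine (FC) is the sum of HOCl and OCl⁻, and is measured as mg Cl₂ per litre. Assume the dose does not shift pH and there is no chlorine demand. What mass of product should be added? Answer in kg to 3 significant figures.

4.00 kg

Volume: 567 m³ = 567,000 L.
[OCl⁻]/[HOCl] = 10^(pH − pKa) = 10^(7.23 − 7.43) = 0.631; fraction as HOCl = 1/(1 + 0.631) = 0.6131.
Free chlorine required for 2.93 ppm HOCl: 2.93 / 0.6131 = 4.779 ppm.
FC to add: 4.779 − 0.4 = 4.379 mg/L as Cl₂.
Cl₂ equivalent: 4.379 mg/L × 567,000 L = 2483 g.
Product at 62.1% available Cl: 2483 / 0.621 = 3998 g.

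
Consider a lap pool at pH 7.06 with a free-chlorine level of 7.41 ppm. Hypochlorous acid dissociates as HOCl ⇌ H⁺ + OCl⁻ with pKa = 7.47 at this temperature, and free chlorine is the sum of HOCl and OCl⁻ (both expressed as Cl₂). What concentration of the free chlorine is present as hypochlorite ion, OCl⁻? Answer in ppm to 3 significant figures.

2.08 ppm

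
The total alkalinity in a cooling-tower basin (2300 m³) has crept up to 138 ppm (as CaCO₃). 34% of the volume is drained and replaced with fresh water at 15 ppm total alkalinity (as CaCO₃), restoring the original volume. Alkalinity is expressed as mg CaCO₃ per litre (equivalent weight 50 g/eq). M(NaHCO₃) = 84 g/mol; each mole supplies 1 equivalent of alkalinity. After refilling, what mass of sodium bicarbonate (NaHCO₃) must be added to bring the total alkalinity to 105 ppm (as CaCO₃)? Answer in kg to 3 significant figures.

34.1 kg

Volume: 2300 m³ = 2,300,000 L.
After draining 34% and refilling: 138 × 0.66 + 15 × 0.34 = 96.18 ppm.
Deficit to target: 105 − 96.18 = 8.82 mg/L.
As CaCO₃: 8.82 mg/L × 2,300,000 L = 20,290 g; ÷ 50 g/eq ÷ 1 = 405.7 mol NaHCO₃.
Mass: 405.7 × 84 = 34,080 g.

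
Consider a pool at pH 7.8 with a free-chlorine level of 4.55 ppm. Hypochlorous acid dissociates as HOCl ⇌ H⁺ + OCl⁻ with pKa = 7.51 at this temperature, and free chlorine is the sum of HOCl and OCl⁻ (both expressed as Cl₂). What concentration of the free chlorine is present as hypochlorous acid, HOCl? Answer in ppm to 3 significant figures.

1.54 ppm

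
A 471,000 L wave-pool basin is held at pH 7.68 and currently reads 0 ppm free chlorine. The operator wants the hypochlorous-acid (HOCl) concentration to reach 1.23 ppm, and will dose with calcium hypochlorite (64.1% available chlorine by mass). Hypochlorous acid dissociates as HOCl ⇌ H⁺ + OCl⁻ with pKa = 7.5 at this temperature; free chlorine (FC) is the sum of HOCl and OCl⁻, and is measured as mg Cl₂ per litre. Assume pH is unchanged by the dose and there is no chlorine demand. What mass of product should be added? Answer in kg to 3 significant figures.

[OCl⁻]/[HOCl] = 10^(pH − pKa) = 10^(7.68 − 7.5) = 1.514; fraction as HOCl = 1/(1 + 1.514) = 0.3978.
Free chlorine required for 1.23 ppm HOCl: 1.23 / 0.3978 = 3.092 ppm.
FC to add: 3.092 − 0 = 3.092 mg/L as Cl₂.
Cl₂ equivalent: 3.092 mg/L × 471,000 L = 1456 g.
Product at 64.1% available Cl: 1456 / 0.641 = 2272 g.

2.27 kg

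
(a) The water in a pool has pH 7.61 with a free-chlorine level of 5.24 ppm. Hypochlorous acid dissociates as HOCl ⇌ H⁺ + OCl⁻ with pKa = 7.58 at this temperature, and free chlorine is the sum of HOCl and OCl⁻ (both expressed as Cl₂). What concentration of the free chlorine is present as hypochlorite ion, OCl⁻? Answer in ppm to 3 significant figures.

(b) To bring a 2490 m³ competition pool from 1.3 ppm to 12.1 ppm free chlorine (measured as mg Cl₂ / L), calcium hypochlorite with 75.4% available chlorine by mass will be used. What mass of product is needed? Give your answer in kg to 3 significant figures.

(a) [OCl⁻]/[HOCl] = 10^(pH − pKa) = 10^(7.61 − 7.58) = 10^0.03 = 1.072.
(a) Fraction as HOCl = 1 / (1 + 1.072) = 0.4827.
(a) OCl⁻ = (1 − 0.4827) × 5.24 ppm = 2.71 ppm.

(b) Volume: 2490 m³ = 2,490,000 L.
(b) Chlorine deficit: 12.1 − 1.3 = 10.8 ppm = 10.8 mg/L as Cl₂.
(b) Cl₂ equivalent needed: 10.8 mg/L × 2,490,000 L = 26,890,000 mg = 26,890 g.
(b) Product at 75.4% available chlorine: 26,890 / 0.754 = 35,670 g.

(a) 2.71 ppm; (b) 35.7 kg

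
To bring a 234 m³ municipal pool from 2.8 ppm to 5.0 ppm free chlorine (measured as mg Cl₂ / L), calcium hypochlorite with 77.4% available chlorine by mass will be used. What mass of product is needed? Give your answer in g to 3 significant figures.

665 g

Volume: 234 m³ = 234,000 L.
Chlorine deficit: 5.0 − 2.8 = 2.2 ppm = 2.2 mg/L as Cl₂.
Cl₂ equivalent needed: 2.2 mg/L × 234,000 L = 514,800 mg = 514.8 g.
Product at 77.4% available chlorine: 514.8 / 0.774 = 665.1 g.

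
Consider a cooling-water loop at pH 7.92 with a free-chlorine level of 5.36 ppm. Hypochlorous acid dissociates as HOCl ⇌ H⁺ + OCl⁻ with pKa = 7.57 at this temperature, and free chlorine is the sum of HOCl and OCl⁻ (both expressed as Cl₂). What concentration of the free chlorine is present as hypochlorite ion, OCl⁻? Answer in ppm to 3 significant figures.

[OCl⁻]/[HOCl] = 10^(pH − pKa) = 10^(7.92 − 7.57) = 10^0.35 = 2.239.
Fraction as HOCl = 1 / (1 + 2.239) = 0.3088.
OCl⁻ = (1 − 0.3088) × 5.36 ppm = 3.705 ppm.

3.71 ppm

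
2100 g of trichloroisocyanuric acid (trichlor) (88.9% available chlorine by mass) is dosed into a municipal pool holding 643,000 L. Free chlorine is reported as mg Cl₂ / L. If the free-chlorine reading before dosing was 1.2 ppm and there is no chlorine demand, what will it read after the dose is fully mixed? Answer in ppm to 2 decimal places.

4.10 ppm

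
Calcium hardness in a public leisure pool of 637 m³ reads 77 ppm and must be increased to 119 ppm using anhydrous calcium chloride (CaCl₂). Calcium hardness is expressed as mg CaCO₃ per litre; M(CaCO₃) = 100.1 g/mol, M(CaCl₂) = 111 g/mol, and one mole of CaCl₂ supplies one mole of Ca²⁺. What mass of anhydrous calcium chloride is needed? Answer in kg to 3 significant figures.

29.7 kg

Volume: 637 m³ = 637,000 L.
Hardness to add: (119 − 77) = 42 mg/L as CaCO₃ × 637,000 L = 26,750 g as CaCO₃.
Moles of Ca²⁺ (1 mol Ca²⁺ ≡ 1 mol CaCO₃): 26,750 / 100.1 g/mol = 267.3 mol.
Mass of CaCl₂: 267.3 × 111 = 29,670 g.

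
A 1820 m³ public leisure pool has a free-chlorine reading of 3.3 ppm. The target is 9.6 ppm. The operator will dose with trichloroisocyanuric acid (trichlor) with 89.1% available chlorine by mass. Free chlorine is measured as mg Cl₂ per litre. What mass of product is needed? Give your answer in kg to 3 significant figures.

12.9 kg

Volume: 1820 m³ = 1,820,000 L.
Chlorine deficit: 9.6 − 3.3 = 6.3 ppm = 6.3 mg/L as Cl₂.
Cl₂ equivalent needed: 6.3 mg/L × 1,820,000 L = 11,470,000 mg = 11,470 g.
Product at 89.1% available chlorine: 11,470 / 0.891 = 12,870 g.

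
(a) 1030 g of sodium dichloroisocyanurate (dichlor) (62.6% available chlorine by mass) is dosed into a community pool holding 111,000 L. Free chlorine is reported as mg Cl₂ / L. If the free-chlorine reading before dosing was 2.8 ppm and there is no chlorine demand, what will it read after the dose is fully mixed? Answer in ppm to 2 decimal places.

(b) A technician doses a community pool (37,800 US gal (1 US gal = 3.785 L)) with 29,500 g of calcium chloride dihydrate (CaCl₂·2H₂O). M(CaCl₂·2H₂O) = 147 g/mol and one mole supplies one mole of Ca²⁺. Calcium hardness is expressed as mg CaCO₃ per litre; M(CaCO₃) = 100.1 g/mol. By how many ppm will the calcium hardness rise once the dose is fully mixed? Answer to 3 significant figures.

(a) Available chlorine delivered: 1030 g × 0.626 = 644.8 g as Cl₂.
(a) Concentration rise: 644.8 g / 111,000 L = 5.809 mg/L = 5.81 ppm.
(a) Final FC: 2.8 + 5.81 = 8.61 ppm.

(b) Volume: 37,800 US gal × 3.785 L/gal = 143,073 L.
(b) Moles of Ca²⁺: 29,500 g ÷ 147 g/mol = 200.7 mol.
(b) As CaCO₃: 200.7 mol × 100.1 g/mol = 20,090 g.
(b) Rise: 20,090 g / 143,073 L × 1000 = 140.4 mg/L.

(a) 8.61 ppm; (b) 140 ppm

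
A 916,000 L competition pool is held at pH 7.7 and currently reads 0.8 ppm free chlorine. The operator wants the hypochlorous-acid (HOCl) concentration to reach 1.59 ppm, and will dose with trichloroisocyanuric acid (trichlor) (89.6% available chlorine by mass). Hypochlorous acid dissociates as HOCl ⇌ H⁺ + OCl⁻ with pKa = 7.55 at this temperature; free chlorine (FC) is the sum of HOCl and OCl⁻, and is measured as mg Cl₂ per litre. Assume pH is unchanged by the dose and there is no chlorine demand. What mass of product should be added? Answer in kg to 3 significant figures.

[OCl⁻]/[HOCl] = 10^(pH − pKa) = 10^(7.7 − 7.55) = 1.413; fraction as HOCl = 1/(1 + 1.413) = 0.4145.
Free chlorine required for 1.59 ppm HOCl: 1.59 / 0.4145 = 3.836 ppm.
FC to add: 3.836 − 0.8 = 3.036 mg/L as Cl₂.
Cl₂ equivalent: 3.036 mg/L × 916,000 L = 2781 g.
Product at 89.6% available Cl: 2781 / 0.896 = 3104 g.

3.10 kg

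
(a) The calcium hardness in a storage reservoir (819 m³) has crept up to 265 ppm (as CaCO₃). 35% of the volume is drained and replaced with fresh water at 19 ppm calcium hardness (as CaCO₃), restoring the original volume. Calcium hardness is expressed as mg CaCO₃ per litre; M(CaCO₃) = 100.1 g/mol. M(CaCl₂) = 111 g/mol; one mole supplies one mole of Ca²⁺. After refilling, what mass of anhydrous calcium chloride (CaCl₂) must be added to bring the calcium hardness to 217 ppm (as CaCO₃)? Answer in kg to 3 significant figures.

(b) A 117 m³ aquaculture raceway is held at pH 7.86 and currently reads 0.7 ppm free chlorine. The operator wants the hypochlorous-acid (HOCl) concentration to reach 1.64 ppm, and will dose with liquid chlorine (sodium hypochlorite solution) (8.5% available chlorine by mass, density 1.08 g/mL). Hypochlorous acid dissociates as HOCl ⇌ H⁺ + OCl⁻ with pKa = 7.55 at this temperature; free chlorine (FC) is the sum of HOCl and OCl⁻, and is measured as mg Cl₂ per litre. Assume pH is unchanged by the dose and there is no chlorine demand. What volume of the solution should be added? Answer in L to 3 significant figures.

(a) 34.6 kg; (b) 5.47 L

(a) Volume: 819 m³ = 819,000 L.
(a) After draining 35% and refilling: 265 × 0.65 + 19 × 0.35 = 178.9 ppm.
(a) Deficit to target: 217 − 178.9 = 38.1 mg/L.
(a) As CaCO₃: 38.1 mg/L × 819,000 L = 31,200 g; ÷ 100.1 = 311.7 mol Ca²⁺.
(a) Mass: 311.7 × 111 = 34,600 g.

(b) Volume: 117 m³ = 117,000 L.
(b) [OCl⁻]/[HOCl] = 10^(pH − pKa) = 10^(7.86 − 7.55) = 2.042; fraction as HOCl = 1/(1 + 2.042) = 0.3288.
(b) Free chlorine required for 1.64 ppm HOCl: 1.64 / 0.3288 = 4.988 ppm.
(b) FC to add: 4.988 − 0.7 = 4.288 mg/L as Cl₂.
(b) Cl₂ equivalent: 4.288 mg/L × 117,000 L = 501.7 g.
(b) Product at 8.5% available Cl: 501.7 / 0.085 = 5903 g.
(b) Volume: 5903 g ÷ 1.08 g/mL = 5466 mL.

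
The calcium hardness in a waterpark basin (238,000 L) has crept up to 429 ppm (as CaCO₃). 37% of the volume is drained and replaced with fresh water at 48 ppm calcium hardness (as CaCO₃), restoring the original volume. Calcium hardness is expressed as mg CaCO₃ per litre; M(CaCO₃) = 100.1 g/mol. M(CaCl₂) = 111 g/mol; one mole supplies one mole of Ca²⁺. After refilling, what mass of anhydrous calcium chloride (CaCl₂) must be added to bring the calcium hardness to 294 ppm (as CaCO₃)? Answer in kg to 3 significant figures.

After draining 37% and refilling: 429 × 0.63 + 48 × 0.37 = 288.03 ppm.
Deficit to target: 294 − 288.03 = 5.97 mg/L.
As CaCO₃: 5.97 mg/L × 238,000 L = 1421 g; ÷ 100.1 = 14.19 mol Ca²⁺.
Mass: 14.19 × 111 = 1576 g.

1.58 kg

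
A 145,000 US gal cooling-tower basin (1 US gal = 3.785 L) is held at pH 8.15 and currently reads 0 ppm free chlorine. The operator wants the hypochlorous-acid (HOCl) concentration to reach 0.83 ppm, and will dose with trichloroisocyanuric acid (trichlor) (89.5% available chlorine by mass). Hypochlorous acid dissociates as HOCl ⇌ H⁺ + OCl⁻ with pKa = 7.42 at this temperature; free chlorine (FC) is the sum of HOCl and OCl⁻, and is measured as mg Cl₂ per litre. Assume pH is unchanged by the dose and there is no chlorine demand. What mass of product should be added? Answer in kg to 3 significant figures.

Volume: 145,000 US gal × 3.785 L/gal = 548,825 L.
[OCl⁻]/[HOCl] = 10^(pH − pKa) = 10^(8.15 − 7.42) = 5.37; fraction as HOCl = 1/(1 + 5.37) = 0.157.
Free chlorine required for 0.83 ppm HOCl: 0.83 / 0.157 = 5.287 ppm.
FC to add: 5.287 − 0 = 5.287 mg/L as Cl₂.
Cl₂ equivalent: 5.287 mg/L × 548,825 L = 2902 g.
Product at 89.5% available Cl: 2902 / 0.895 = 3242 g.

3.24 kg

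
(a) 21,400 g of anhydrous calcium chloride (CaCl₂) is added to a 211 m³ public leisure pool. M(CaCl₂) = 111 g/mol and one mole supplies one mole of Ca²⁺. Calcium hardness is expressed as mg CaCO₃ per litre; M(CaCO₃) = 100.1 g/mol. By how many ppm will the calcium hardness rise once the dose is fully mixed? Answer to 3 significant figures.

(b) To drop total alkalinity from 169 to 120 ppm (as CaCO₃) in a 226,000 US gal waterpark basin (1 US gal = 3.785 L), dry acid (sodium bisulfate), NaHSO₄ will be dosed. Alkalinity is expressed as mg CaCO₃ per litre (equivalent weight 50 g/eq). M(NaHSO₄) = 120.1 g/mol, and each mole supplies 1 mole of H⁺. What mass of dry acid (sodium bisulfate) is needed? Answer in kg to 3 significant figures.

(a) 91.5 ppm; (b) 101 kg

(a) Volume: 211 m³ = 211,000 L.
(a) Moles of Ca²⁺: 21,400 g ÷ 111 g/mol = 192.8 mol.
(a) As CaCO₃: 192.8 mol × 100.1 g/mol = 19,300 g.
(a) Rise: 19,300 g / 211,000 L × 1000 = 91.46 mg/L.

(b) Volume: 226,000 US gal × 3.785 L/gal = 855,410 L.
(b) Alkalinity to neutralize: (169 − 120) = 49 mg/L as CaCO₃ × 855,410 L = 41,920 g as CaCO₃.
(b) Equivalents of H⁺ required: 41,920 ÷ 50 g/eq = 838.3 eq = 838.3 mol NaHSO₄.
(b) Mass of NaHSO₄: 838.3 × 120.1 = 100,700 g.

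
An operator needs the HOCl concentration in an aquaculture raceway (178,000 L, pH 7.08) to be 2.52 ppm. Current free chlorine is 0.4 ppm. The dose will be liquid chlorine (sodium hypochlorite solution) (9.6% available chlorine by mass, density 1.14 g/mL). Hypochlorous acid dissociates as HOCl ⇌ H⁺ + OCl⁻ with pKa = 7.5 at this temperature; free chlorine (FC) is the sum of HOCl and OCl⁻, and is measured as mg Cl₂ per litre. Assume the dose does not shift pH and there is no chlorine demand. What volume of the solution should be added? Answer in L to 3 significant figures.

5.01 L

[OCl⁻]/[HOCl] = 10^(pH − pKa) = 10^(7.08 − 7.5) = 0.3802; fraction as HOCl = 1/(1 + 0.3802) = 0.7245.
Free chlorine required for 2.52 ppm HOCl: 2.52 / 0.7245 = 3.478 ppm.
FC to add: 3.478 − 0.4 = 3.078 mg/L as Cl₂.
Cl₂ equivalent: 3.078 mg/L × 178,000 L = 547.9 g.
Product at 9.6% available Cl: 547.9 / 0.096 = 5707 g.
Volume: 5707 g ÷ 1.14 g/mL = 5006 mL.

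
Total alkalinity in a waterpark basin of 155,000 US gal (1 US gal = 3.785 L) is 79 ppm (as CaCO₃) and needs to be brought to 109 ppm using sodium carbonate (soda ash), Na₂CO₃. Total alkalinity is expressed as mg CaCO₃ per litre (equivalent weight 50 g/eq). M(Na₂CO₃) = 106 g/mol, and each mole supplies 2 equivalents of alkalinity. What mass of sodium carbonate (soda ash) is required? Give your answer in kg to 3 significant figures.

Volume: 155,000 US gal × 3.785 L/gal = 586,675 L.
Alkalinity to add: (109 − 79) = 30 mg/L as CaCO₃ × 586,675 L = 17,600 g as CaCO₃.
Equivalents: 17,600 g ÷ 50 g/eq = 352 eq.
Each mole of Na₂CO₃ supplies 2 eq, so 352 / 2 = 176 mol.
Mass: 176 mol × 106 g/mol = 18,660 g.

18.7 kg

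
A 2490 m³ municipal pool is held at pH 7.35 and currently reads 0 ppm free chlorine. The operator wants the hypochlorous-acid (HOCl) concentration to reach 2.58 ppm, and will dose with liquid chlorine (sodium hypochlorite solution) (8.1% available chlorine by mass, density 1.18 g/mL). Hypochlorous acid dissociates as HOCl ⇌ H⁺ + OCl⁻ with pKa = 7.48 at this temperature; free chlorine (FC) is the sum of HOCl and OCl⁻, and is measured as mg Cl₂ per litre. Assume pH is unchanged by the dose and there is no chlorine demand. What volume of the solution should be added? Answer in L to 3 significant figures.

Volume: 2490 m³ = 2,490,000 L.
[OCl⁻]/[HOCl] = 10^(pH − pKa) = 10^(7.35 − 7.48) = 0.7413; fraction as HOCl = 1/(1 + 0.7413) = 0.5743.
Free chlorine required for 2.58 ppm HOCl: 2.58 / 0.5743 = 4.493 ppm.
FC to add: 4.493 − 0 = 4.493 mg/L as Cl₂.
Cl₂ equivalent: 4.493 mg/L × 2,490,000 L = 11,190 g.
Product at 8.1% available Cl: 11,190 / 0.081 = 138,100 g.
Volume: 138,100 g ÷ 1.18 g/mL = 117,000 mL.

117 L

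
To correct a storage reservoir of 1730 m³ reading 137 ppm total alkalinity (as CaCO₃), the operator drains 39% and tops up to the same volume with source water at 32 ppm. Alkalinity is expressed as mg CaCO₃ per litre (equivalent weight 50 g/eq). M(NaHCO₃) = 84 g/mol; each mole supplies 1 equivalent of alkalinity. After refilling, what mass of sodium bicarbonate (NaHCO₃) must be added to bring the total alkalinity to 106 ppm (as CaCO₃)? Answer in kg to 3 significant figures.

Volume: 1730 m³ = 1,730,000 L.
After draining 39% and refilling: 137 × 0.61 + 32 × 0.39 = 96.05 ppm.
Deficit to target: 106 − 96.05 = 9.95 mg/L.
As CaCO₃: 9.95 mg/L × 1,730,000 L = 17,210 g; ÷ 50 g/eq ÷ 1 = 344.3 mol NaHCO₃.
Mass: 344.3 × 84 = 28,920 g.

28.9 kg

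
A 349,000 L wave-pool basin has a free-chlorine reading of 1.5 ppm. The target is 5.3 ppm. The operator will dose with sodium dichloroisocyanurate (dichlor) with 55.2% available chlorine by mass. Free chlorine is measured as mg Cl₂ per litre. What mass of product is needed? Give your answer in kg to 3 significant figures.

2.40 kg

Chlorine deficit: 5.3 − 1.5 = 3.8 ppm = 3.8 mg/L as Cl₂.
Cl₂ equivalent needed: 3.8 mg/L × 349,000 L = 1,326,000 mg = 1326 g.
Product at 55.2% available chlorine: 1326 / 0.552 = 2403 g.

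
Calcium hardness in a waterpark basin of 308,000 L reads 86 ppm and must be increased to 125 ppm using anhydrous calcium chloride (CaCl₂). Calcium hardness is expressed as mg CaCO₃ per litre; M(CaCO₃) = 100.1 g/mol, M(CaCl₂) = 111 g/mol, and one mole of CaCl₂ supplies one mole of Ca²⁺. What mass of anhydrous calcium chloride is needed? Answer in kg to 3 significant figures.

13.3 kg

Hardness to add: (125 − 86) = 39 mg/L as CaCO₃ × 308,000 L = 12,010 g as CaCO₃.
Moles of Ca²⁺ (1 mol Ca²⁺ ≡ 1 mol CaCO₃): 12,010 / 100.1 g/mol = 120 mol.
Mass of CaCl₂: 120 × 111 = 13,320 g.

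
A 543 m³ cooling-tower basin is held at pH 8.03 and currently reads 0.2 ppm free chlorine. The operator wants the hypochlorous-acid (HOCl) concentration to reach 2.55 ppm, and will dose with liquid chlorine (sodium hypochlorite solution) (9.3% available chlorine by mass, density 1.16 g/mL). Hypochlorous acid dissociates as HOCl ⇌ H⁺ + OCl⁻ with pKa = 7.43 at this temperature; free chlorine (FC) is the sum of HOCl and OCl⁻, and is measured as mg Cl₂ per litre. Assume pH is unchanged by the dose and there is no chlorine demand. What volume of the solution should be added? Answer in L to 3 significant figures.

62.9 L

Volume: 543 m³ = 543,000 L.
[OCl⁻]/[HOCl] = 10^(pH − pKa) = 10^(8.03 − 7.43) = 3.981; fraction as HOCl = 1/(1 + 3.981) = 0.2008.
Free chlorine required for 2.55 ppm HOCl: 2.55 / 0.2008 = 12.7 ppm.
FC to add: 12.7 − 0.2 = 12.5 mg/L as Cl₂.
Cl₂ equivalent: 12.5 mg/L × 543,000 L = 6788 g.
Product at 9.3% available Cl: 6788 / 0.093 = 72,990 g.
Volume: 72,990 g ÷ 1.16 g/mL = 62,930 mL.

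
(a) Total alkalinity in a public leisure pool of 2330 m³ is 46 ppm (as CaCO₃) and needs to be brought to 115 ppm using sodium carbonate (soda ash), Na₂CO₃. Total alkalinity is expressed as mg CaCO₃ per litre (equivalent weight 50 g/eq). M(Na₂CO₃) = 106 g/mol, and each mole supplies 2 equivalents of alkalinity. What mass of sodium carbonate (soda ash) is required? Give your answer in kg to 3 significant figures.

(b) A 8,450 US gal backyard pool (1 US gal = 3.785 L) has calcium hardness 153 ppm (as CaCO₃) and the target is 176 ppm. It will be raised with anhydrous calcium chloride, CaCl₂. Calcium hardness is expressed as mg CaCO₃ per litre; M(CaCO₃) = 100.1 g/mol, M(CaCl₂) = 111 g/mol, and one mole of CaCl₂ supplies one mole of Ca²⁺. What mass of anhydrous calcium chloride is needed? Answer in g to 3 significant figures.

(a) Volume: 2330 m³ = 2,330,000 L.
(a) Alkalinity to add: (115 − 46) = 69 mg/L as CaCO₃ × 2,330,000 L = 160,800 g as CaCO₃.
(a) Equivalents: 160,800 g ÷ 50 g/eq = 3215 eq.
(a) Each mole of Na₂CO₃ supplies 2 eq, so 3215 / 2 = 1608 mol.
(a) Mass: 1608 mol × 106 g/mol = 170,400 g.

(b) Volume: 8,450 US gal × 3.785 L/gal = 31,983 L.
(b) Hardness to add: (176 − 153) = 23 mg/L as CaCO₃ × 31,983 L = 735.6 g as CaCO₃.
(b) Moles of Ca²⁺ (1 mol Ca²⁺ ≡ 1 mol CaCO₃): 735.6 / 100.1 g/mol = 7.349 mol.
(b) Mass of CaCl₂: 7.349 × 111 = 815.7 g.

(a) 170 kg; (b) 816 g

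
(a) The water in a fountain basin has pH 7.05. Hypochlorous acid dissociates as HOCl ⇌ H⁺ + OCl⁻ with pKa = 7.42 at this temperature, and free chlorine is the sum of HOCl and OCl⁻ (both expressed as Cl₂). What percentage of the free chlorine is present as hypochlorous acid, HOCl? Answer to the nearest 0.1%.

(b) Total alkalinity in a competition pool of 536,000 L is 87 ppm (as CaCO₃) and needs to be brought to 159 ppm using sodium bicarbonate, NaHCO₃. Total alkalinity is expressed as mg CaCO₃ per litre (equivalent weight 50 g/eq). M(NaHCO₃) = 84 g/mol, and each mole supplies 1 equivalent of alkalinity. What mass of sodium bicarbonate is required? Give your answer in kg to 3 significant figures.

(a) 70.1%; (b) 64.8 kg

(a) [OCl⁻]/[HOCl] = 10^(pH − pKa) = 10^(7.05 − 7.42) = 10^-0.37 = 0.4266.
(a) Fraction as HOCl = 1 / (1 + 0.4266) = 0.701.

(b) Alkalinity to add: (159 − 87) = 72 mg/L as CaCO₃ × 536,000 L = 38,590 g as CaCO₃.
(b) Equivalents: 38,590 g ÷ 50 g/eq = 771.8 eq.
(b) NaHCO₃ supplies 1 eq per mole → 771.8 mol.
(b) Mass: 771.8 mol × 84 g/mol = 64,830 g.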